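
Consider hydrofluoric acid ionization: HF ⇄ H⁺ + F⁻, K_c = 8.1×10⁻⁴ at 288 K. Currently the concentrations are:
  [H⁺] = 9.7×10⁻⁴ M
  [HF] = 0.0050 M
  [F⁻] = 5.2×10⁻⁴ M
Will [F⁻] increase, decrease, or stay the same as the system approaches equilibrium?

increase

Q_c = [H⁺]·[F⁻] / [HF] = (9.7×10⁻⁴)·(5.2×10⁻⁴) / (0.0050) = 1.0×10⁻⁴
Q_c = 1.0×10⁻⁴ < K_c = 8.1×10⁻⁴: net forward reaction.
F⁻ is a product, so it increases.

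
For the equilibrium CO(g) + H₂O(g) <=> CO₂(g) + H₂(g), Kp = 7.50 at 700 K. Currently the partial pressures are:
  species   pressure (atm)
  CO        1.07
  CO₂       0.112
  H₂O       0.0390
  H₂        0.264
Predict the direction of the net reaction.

forward (toward products)

Qp = P(CO₂)·P(H₂) / (P(CO)·P(H₂O)) = (0.112)·(0.264) / ((1.07)·(0.0390)) = 0.709
Qp = 0.709 < Kp = 7.50, so the forward reaction proceeds.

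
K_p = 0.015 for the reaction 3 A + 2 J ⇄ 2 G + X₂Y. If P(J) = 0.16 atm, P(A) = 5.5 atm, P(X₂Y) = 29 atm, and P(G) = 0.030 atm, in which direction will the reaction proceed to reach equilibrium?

to the right

Q_p = P(G)²·P(X₂Y) / (P(A)³·P(J)²) = (0.030)²·(29) / ((5.5)³·(0.16)²) = 0.0061
Q_p = 0.0061 < K_p = 0.015, so the forward reaction proceeds.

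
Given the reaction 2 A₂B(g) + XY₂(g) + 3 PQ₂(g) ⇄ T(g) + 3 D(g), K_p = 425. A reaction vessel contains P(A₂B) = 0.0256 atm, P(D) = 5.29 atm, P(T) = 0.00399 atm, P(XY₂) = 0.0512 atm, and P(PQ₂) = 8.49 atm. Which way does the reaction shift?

forward (toward products)

Q_p = P(T)·P(D)³ / (P(A₂B)²·P(XY₂)·P(PQ₂)³) = (0.00399)·(5.29)³ / ((0.0256)²·(0.0512)·(8.49)³) = 28.8
Q_p = 28.8 < K_p = 425, so the forward reaction proceeds.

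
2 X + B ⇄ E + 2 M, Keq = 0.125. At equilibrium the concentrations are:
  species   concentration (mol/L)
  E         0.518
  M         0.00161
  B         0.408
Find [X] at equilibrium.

At equilibrium, Keq = [E]·[M]² / ([X]²·[B]) = 0.125.
(0.518)·(0.00161)² / (([X])²·(0.408)) = 0.125
[X]² = 2.63e-5 ⇒ [X] = 0.00513 mol/L

[X] = 0.00513 mol/L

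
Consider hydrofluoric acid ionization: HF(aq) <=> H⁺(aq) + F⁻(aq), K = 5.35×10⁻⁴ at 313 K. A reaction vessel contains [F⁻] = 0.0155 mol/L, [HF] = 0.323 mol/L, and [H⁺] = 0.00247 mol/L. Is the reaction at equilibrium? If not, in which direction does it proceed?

Q = [H⁺]·[F⁻] / [HF] = (0.00247)·(0.0155) / (0.323) = 1.19×10⁻⁴
Q = 1.19×10⁻⁴ < K = 5.35×10⁻⁴, so the forward reaction proceeds.

to the right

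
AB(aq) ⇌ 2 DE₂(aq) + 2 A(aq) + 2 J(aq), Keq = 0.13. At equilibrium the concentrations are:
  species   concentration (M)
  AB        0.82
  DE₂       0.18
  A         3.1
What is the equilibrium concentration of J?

[J] = 0.59 M

At equilibrium, Keq = [DE₂]²·[A]²·[J]² / [AB] = 0.13.
(0.18)²·(3.1)²·([J])² / (0.82) = 0.13
[J]² = 0.342 ⇒ [J] = 0.59 M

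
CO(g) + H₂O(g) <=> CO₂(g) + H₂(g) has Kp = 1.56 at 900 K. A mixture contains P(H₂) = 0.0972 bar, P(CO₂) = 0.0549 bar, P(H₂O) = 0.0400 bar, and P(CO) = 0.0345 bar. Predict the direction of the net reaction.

Qp = P(CO₂)·P(H₂) / (P(CO)·P(H₂O)) = (0.0549)·(0.0972) / ((0.0345)·(0.0400)) = 3.87
Qp = 3.87 > Kp = 1.56, so the reverse reaction proceeds.

reverse (toward reactants)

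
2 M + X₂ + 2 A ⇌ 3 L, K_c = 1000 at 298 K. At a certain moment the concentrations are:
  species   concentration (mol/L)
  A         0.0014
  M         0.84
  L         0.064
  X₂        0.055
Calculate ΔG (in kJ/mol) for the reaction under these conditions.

Q_c = [L]³ / ([M]²·[X₂]·[A]²) = (0.064)³ / ((0.84)²·(0.055)·(0.0014)²) = 3450
ΔG = RT ln(Q_c/K_c) = (8.314 J mol⁻¹ K⁻¹)(298 K) × ln(3450/1000)
   = (2.478 kJ/mol)(1.238) = 3.07 kJ/mol
ΔG > 0, so the forward reaction is non-spontaneous (proceeds in reverse).

ΔG = 3.07 kJ/mol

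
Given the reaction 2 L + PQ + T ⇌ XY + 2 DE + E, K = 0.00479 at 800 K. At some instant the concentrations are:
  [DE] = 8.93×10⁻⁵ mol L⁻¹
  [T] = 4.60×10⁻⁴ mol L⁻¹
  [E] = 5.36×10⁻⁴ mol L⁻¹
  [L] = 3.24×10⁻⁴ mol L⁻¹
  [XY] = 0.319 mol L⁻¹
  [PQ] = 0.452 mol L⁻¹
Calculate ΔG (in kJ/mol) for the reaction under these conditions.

ΔG = 17.1 kJ/mol

Q = [XY]·[DE]²·[E] / ([L]²·[PQ]·[T]) = (0.319)·(8.93×10⁻⁵)²·(5.36×10⁻⁴) / ((3.24×10⁻⁴)²·(0.452)·(4.60×10⁻⁴)) = 0.0625
ΔG = RT ln(Q/K) = (8.314 J mol⁻¹ K⁻¹)(800 K) × ln(0.0625/0.00479)
   = (6.651 kJ/mol)(2.569) = 17.1 kJ/mol
ΔG > 0, so the forward reaction is non-spontaneous (proceeds in reverse).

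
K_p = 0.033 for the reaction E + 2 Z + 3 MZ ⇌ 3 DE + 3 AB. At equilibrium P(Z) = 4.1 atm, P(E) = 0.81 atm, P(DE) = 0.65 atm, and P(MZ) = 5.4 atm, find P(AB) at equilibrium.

At equilibrium, K_p = P(DE)³·P(AB)³ / (P(E)·P(Z)²·P(MZ)³) = 0.033.
(0.65)³·(P(AB))³ / ((0.81)·(4.1)²·(5.4)³) = 0.033
P(AB)³ = 258 ⇒ P(AB) = 6.4 atm

P(AB) = 6.4 atm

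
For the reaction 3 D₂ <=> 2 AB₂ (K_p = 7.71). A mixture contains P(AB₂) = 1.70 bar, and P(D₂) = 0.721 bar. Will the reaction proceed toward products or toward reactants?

neither direction; the system is at equilibrium

Q_p = P(AB₂)² / P(D₂)³ = (1.70)² / (0.721)³ = 7.71
Q_p = 7.71 = K_p, so the system is already at equilibrium.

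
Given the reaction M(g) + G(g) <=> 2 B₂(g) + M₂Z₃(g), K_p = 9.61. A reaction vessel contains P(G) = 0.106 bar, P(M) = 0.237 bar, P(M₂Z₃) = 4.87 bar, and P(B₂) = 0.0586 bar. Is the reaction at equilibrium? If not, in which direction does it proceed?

Q_p = P(B₂)²·P(M₂Z₃) / (P(M)·P(G)) = (0.0586)²·(4.87) / ((0.237)·(0.106)) = 0.666
Q_p = 0.666 < K_p = 9.61, so the forward reaction proceeds.

to the right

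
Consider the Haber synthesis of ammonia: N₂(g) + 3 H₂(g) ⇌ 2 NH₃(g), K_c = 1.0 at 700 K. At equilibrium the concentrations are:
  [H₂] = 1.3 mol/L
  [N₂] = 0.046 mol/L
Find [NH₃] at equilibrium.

At equilibrium, K_c = [NH₃]² / ([N₂]·[H₂]³) = 1.0.
([NH₃])² / ((0.046)·(1.3)³) = 1.0
[NH₃]² = 0.101 ⇒ [NH₃] = 0.32 mol/L

[NH₃] = 0.32 mol/L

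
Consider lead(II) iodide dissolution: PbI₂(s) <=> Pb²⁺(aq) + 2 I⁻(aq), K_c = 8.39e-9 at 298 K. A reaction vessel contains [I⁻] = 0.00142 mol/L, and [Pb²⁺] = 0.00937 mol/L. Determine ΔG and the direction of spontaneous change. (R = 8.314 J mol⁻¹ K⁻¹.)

(PbI₂ is a pure solid — omitted from Q_c.)
Q_c = [Pb²⁺]·[I⁻]² = (0.00937)·(0.00142)² = 1.89e-8
ΔG = RT ln(Q_c/K_c) = (8.314 J mol⁻¹ K⁻¹)(298 K) × ln(1.89e-8/8.39e-9)
   = (2.478 kJ/mol)(0.8121) = 2.01 kJ/mol
ΔG > 0, so the forward reaction is non-spontaneous (proceeds in reverse).

ΔG = 2.01 kJ/mol; the forward reaction is non-spontaneous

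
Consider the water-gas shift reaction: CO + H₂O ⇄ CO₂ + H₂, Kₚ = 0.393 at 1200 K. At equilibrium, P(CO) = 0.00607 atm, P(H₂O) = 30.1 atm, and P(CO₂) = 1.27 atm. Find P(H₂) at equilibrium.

At equilibrium, Kₚ = P(CO₂)·P(H₂) / (P(CO)·P(H₂O)) = 0.393.
(1.27)·(P(H₂)) / ((0.00607)·(30.1)) = 0.393
P(H₂) = 0.0565 atm

P(H₂) = 0.0565 atm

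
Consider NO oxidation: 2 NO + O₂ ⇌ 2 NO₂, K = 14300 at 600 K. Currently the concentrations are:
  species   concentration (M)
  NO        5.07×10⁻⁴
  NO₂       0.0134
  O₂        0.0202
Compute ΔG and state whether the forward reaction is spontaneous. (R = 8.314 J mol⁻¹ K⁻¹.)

ΔG = 4.41 kJ/mol; the forward reaction is non-spontaneous

Q = [NO₂]² / ([NO]²·[O₂]) = (0.0134)² / ((5.07×10⁻⁴)²·(0.0202)) = 34600
ΔG = RT ln(Q/K) = (8.314 J mol⁻¹ K⁻¹)(600 K) × ln(34600/14300)
   = (4.988 kJ/mol)(0.8836) = 4.41 kJ/mol
ΔG > 0, so the forward reaction is non-spontaneous (proceeds in reverse).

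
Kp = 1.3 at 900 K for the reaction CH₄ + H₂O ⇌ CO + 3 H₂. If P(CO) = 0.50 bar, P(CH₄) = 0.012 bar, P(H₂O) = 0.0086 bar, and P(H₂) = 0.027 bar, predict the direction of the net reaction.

Qp = P(CO)·P(H₂)³ / (P(CH₄)·P(H₂O)) = (0.50)·(0.027)³ / ((0.012)·(0.0086)) = 0.095
Qp = 0.095 < Kp = 1.3, so the forward reaction proceeds.

toward products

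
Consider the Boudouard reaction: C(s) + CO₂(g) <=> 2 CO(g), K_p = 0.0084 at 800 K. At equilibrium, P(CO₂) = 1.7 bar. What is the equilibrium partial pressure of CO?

P(CO) = 0.12 bar

(C is a pure solid — omitted from K_p.)
At equilibrium, K_p = P(CO)² / P(CO₂) = 0.0084.
(P(CO))² / (1.7) = 0.0084
P(CO)² = 0.0143 ⇒ P(CO) = 0.12 bar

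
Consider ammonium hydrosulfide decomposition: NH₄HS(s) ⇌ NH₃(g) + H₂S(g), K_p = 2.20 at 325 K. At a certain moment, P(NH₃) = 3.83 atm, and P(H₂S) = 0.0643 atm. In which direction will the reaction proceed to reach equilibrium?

(NH₄HS is a pure solid — omitted from Q_p.)
Q_p = P(NH₃)·P(H₂S) = (3.83)·(0.0643) = 0.246
Q_p = 0.246 < K_p = 2.20, so the forward reaction proceeds.

in the forward direction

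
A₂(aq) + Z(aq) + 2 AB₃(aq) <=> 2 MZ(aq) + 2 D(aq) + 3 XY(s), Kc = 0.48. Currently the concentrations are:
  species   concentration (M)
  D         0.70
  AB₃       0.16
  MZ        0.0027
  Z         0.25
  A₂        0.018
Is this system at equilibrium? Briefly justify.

(XY is a pure solid — omitted from Qc.)
Qc = [MZ]²·[D]² / ([A₂]·[Z]·[AB₃]²) = (0.0027)²·(0.70)² / ((0.018)·(0.25)·(0.16)²) = 0.031
Qc = 0.031 < Kc = 0.48: net forward reaction.

no; Q < K, reaction proceeds forward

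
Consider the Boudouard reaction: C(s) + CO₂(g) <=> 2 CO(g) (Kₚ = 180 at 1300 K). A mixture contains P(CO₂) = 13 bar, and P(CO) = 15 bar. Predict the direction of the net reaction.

(C is a pure solid — omitted from Qₚ.)
Qₚ = P(CO)² / P(CO₂) = (15)² / (13) = 17
Qₚ = 17 < Kₚ = 180, so the forward reaction proceeds.

toward products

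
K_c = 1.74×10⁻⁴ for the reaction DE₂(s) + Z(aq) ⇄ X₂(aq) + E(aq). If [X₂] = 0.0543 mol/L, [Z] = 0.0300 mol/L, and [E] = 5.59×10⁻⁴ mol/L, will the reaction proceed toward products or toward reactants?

(DE₂ is a pure solid — omitted from Q_c.)
Q_c = [X₂]·[E] / [Z] = (0.0543)·(5.59×10⁻⁴) / (0.0300) = 0.00101
Q_c = 0.00101 > K_c = 1.74×10⁻⁴, so the reverse reaction proceeds.

toward reactants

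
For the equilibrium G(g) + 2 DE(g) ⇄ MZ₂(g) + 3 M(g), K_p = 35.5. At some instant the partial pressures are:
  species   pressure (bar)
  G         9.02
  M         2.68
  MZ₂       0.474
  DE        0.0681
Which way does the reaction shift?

reverse (toward reactants)

Q_p = P(MZ₂)·P(M)³ / (P(G)·P(DE)²) = (0.474)·(2.68)³ / ((9.02)·(0.0681)²) = 218
Q_p = 218 > K_p = 35.5, so the reverse reaction proceeds.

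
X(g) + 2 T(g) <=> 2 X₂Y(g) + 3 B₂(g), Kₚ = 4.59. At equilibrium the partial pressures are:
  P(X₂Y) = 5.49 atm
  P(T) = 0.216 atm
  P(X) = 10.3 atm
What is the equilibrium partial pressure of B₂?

P(B₂) = 0.418 atm

At equilibrium, Kₚ = P(X₂Y)²·P(B₂)³ / (P(X)·P(T)²) = 4.59.
(5.49)²·(P(B₂))³ / ((10.3)·(0.216)²) = 4.59
P(B₂)³ = 0.0732 ⇒ P(B₂) = 0.418 atm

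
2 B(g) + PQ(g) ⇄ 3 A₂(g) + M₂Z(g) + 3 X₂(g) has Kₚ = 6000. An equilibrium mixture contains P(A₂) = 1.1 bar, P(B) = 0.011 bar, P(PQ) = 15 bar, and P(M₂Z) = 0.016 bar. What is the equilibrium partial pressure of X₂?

At equilibrium, Kₚ = P(A₂)³·P(M₂Z)·P(X₂)³ / (P(B)²·P(PQ)) = 6000.
(1.1)³·(0.016)·(P(X₂))³ / ((0.011)²·(15)) = 6000
P(X₂)³ = 511 ⇒ P(X₂) = 8.0 bar

P(X₂) = 8.0 bar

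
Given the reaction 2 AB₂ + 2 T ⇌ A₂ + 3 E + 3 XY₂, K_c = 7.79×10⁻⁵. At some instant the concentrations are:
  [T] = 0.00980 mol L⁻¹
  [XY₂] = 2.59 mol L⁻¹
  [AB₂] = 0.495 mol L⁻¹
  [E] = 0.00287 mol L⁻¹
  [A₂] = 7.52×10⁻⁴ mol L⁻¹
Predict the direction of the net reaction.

Q_c = [A₂]·[E]³·[XY₂]³ / ([AB₂]²·[T]²) = (7.52×10⁻⁴)·(0.00287)³·(2.59)³ / ((0.495)²·(0.00980)²) = 1.31×10⁻⁵
Q_c = 1.31×10⁻⁵ < K_c = 7.79×10⁻⁵, so the forward reaction proceeds.

forward (toward products)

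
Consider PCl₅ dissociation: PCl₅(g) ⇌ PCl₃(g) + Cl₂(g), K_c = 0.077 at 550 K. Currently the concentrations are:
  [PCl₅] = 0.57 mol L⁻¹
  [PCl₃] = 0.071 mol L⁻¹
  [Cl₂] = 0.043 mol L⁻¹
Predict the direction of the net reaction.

Q_c = [PCl₃]·[Cl₂] / [PCl₅] = (0.071)·(0.043) / (0.57) = 0.0054
Q_c = 0.0054 < K_c = 0.077, so the forward reaction proceeds.

to the right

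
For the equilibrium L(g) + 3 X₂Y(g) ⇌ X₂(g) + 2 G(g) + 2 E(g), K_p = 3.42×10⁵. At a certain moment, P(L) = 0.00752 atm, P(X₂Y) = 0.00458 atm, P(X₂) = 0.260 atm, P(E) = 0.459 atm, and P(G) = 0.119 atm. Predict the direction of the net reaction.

Q_p = P(X₂)·P(G)²·P(E)² / (P(L)·P(X₂Y)³) = (0.260)·(0.119)²·(0.459)² / ((0.00752)·(0.00458)³) = 1.07×10⁶
Q_p = 1.07×10⁶ > K_p = 3.42×10⁵, so the reverse reaction proceeds.

toward reactants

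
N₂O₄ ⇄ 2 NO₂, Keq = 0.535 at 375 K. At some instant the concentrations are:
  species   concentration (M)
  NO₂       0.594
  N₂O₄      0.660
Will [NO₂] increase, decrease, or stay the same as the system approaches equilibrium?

Q = [NO₂]² / [N₂O₄] = (0.594)² / (0.660) = 0.535
Q = 0.535 = Keq; the system is at equilibrium.

stay the same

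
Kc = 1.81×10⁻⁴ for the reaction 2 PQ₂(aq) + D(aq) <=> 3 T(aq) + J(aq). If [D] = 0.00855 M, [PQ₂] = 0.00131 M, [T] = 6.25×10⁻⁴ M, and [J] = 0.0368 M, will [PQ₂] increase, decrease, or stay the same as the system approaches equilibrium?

Qc = [T]³·[J] / ([PQ₂]²·[D]) = (6.25×10⁻⁴)³·(0.0368) / ((0.00131)²·(0.00855)) = 6.12×10⁻⁴
Qc = 6.12×10⁻⁴ > Kc = 1.81×10⁻⁴: net reverse reaction.
PQ₂ is a reactant, so it increases.

increase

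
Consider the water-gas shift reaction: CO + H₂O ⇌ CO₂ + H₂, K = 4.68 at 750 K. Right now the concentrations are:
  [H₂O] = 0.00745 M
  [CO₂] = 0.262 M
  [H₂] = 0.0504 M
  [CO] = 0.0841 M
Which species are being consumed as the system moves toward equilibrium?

CO₂, H₂ (products)

Q = [CO₂]·[H₂] / ([CO]·[H₂O]) = (0.262)·(0.0504) / ((0.0841)·(0.00745)) = 21.1
Q = 21.1 > K = 4.68: net reverse reaction.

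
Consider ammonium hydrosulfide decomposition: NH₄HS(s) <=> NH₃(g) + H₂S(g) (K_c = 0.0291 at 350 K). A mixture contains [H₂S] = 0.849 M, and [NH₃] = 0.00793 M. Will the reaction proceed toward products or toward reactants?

(NH₄HS is a pure solid — omitted from Q_c.)
Q_c = [NH₃]·[H₂S] = (0.00793)·(0.849) = 0.00673
Q_c = 0.00673 < K_c = 0.0291, so the forward reaction proceeds.

to the right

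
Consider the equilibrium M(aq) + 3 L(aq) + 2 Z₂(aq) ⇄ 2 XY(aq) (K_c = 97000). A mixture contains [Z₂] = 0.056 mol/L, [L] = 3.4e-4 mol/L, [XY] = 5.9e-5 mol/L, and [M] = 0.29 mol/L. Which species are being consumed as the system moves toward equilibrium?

Q_c = [XY]² / ([M]·[L]³·[Z₂]²) = (5.9e-5)² / ((0.29)·(3.4e-4)³·(0.056)²) = 97000
Q_c = 97000 = K_c; the system is at equilibrium.

none (at equilibrium)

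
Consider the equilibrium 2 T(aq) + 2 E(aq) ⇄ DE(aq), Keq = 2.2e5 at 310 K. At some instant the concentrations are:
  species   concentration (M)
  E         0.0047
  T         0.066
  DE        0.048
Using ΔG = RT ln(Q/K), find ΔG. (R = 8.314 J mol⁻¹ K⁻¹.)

ΔG = 2.11 kJ/mol

Q = [DE] / ([T]²·[E]²) = (0.048) / ((0.066)²·(0.0047)²) = 4.99e5
ΔG = RT ln(Q/Keq) = (8.314 J mol⁻¹ K⁻¹)(310 K) × ln(4.99e5/2.2e5)
   = (2.577 kJ/mol)(0.8190) = 2.11 kJ/mol
ΔG > 0, so the forward reaction is non-spontaneous (proceeds in reverse).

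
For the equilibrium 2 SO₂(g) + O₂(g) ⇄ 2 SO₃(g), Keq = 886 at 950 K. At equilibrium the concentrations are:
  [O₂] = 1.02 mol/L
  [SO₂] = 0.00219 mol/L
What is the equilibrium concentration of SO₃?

[SO₃] = 0.0658 mol/L

At equilibrium, Keq = [SO₃]² / ([SO₂]²·[O₂]) = 886.
([SO₃])² / ((0.00219)²·(1.02)) = 886
[SO₃]² = 0.00433 ⇒ [SO₃] = 0.0658 mol/L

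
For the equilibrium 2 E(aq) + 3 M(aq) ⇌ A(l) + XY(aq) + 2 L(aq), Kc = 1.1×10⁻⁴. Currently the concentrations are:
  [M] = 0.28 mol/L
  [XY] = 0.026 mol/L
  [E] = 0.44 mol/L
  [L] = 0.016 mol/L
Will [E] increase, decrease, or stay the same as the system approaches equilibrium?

(A is a pure liquid — omitted from Qc.)
Qc = [XY]·[L]² / ([E]²·[M]³) = (0.026)·(0.016)² / ((0.44)²·(0.28)³) = 0.0016
Qc = 0.0016 > Kc = 1.1×10⁻⁴: net reverse reaction.
E is a reactant, so it increases.

increase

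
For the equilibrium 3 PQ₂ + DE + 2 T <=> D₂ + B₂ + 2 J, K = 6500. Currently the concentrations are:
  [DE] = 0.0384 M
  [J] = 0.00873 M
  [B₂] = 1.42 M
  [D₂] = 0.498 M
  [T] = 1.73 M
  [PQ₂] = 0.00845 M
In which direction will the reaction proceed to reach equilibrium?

in the forward direction

Q = [D₂]·[B₂]·[J]² / ([PQ₂]³·[DE]·[T]²) = (0.498)·(1.42)·(0.00873)² / ((0.00845)³·(0.0384)·(1.73)²) = 777
Q = 777 < K = 6500, so the forward reaction proceeds.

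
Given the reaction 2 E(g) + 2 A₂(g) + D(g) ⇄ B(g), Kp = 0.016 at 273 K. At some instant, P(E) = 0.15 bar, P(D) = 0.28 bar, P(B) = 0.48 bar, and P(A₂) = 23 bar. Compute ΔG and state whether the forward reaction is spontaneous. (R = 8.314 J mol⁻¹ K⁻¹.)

Qp = P(B) / (P(E)²·P(A₂)²·P(D)) = (0.48) / ((0.15)²·(23)²·(0.28)) = 0.144
ΔG = RT ln(Qp/Kp) = (8.314 J mol⁻¹ K⁻¹)(273 K) × ln(0.144/0.016)
   = (2.270 kJ/mol)(2.197) = 4.99 kJ/mol
ΔG > 0, so the forward reaction is non-spontaneous (proceeds in reverse).

ΔG = 4.99 kJ/mol; the forward reaction is non-spontaneous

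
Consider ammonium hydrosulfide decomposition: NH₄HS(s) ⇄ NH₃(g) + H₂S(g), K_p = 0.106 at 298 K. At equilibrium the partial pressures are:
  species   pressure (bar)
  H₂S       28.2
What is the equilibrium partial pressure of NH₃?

(NH₄HS is a pure solid — omitted from K_p.)
At equilibrium, K_p = P(NH₃)·P(H₂S) = 0.106.
(P(NH₃))·(28.2) = 0.106
P(NH₃) = 0.00376 bar

P(NH₃) = 0.00376 bar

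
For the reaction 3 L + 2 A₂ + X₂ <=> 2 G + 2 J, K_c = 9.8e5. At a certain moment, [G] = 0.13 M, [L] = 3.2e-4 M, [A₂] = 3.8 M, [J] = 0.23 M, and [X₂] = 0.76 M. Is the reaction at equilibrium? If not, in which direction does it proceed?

toward reactants

Q_c = [G]²·[J]² / ([L]³·[A₂]²·[X₂]) = (0.13)²·(0.23)² / ((3.2e-4)³·(3.8)²·(0.76)) = 2.5e6
Q_c = 2.5e6 > K_c = 9.8e5, so the reverse reaction proceeds.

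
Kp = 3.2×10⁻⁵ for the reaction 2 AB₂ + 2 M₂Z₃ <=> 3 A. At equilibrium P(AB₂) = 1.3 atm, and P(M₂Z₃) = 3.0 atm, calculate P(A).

P(A) = 0.079 atm

At equilibrium, Kp = P(A)³ / (P(AB₂)²·P(M₂Z₃)²) = 3.2×10⁻⁵.
(P(A))³ / ((1.3)²·(3.0)²) = 3.2×10⁻⁵
P(A)³ = 4.87×10⁻⁴ ⇒ P(A) = 0.079 atm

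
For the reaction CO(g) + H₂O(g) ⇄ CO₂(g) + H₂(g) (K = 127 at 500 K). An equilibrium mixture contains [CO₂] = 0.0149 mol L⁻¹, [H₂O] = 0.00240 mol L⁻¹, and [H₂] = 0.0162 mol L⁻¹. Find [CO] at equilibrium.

[CO] = 7.92×10⁻⁴ mol L⁻¹

At equilibrium, K = [CO₂]·[H₂] / ([CO]·[H₂O]) = 127.
(0.0149)·(0.0162) / (([CO])·(0.00240)) = 127
[CO] = 7.92×10⁻⁴ mol L⁻¹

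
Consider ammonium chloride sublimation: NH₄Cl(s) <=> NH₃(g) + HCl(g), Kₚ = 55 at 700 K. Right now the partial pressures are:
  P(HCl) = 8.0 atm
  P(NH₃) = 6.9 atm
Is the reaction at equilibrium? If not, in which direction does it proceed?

(NH₄Cl is a pure solid — omitted from Qₚ.)
Qₚ = P(NH₃)·P(HCl) = (6.9)·(8.0) = 55
Qₚ = 55 = Kₚ, so the system is already at equilibrium.

at equilibrium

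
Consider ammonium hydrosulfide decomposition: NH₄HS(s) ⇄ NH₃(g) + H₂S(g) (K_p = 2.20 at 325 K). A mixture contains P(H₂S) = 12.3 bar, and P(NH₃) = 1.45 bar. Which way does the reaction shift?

(NH₄HS is a pure solid — omitted from Q_p.)
Q_p = P(NH₃)·P(H₂S) = (1.45)·(12.3) = 17.8
Q_p = 17.8 > K_p = 2.20, so the reverse reaction proceeds.

toward reactants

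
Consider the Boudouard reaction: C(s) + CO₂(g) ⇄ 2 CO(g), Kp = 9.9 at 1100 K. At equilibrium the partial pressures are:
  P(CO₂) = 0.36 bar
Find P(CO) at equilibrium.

P(CO) = 1.9 bar

(C is a pure solid — omitted from Kp.)
At equilibrium, Kp = P(CO)² / P(CO₂) = 9.9.
(P(CO))² / (0.36) = 9.9
P(CO)² = 3.56 ⇒ P(CO) = 1.9 bar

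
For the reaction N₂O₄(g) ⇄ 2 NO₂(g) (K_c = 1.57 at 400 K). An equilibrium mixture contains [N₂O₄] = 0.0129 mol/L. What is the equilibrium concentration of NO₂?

At equilibrium, K_c = [NO₂]² / [N₂O₄] = 1.57.
([NO₂])² / (0.0129) = 1.57
[NO₂]² = 0.0203 ⇒ [NO₂] = 0.142 mol/L

[NO₂] = 0.142 mol/L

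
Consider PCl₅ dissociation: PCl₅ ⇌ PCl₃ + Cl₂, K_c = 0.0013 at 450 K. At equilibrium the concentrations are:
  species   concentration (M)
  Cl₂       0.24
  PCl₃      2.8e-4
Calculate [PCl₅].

At equilibrium, K_c = [PCl₃]·[Cl₂] / [PCl₅] = 0.0013.
(2.8e-4)·(0.24) / ([PCl₅]) = 0.0013
[PCl₅] = 0.0517 = 0.052 M

[PCl₅] = 0.052 M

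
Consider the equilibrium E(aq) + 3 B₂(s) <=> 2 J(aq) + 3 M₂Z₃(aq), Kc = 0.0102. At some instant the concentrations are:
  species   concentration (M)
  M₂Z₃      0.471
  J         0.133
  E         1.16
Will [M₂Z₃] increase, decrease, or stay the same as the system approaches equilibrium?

increase

(B₂ is a pure solid — omitted from Qc.)
Qc = [J]²·[M₂Z₃]³ / [E] = (0.133)²·(0.471)³ / (1.16) = 0.00159
Qc = 0.00159 < Kc = 0.0102: net forward reaction.
M₂Z₃ is a product, so it increases.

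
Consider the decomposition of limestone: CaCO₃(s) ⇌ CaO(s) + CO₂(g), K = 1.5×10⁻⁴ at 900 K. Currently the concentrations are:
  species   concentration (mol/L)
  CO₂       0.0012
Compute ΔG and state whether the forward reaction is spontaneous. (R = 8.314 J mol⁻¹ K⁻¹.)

ΔG = 15.6 kJ/mol; the forward reaction is non-spontaneous

(CaCO₃, CaO are pure solids — omitted from Q.)
Q = [CO₂] = 0.00120
ΔG = RT ln(Q/K) = (8.314 J mol⁻¹ K⁻¹)(900 K) × ln(0.00120/1.5×10⁻⁴)
   = (7.483 kJ/mol)(2.079) = 15.6 kJ/mol
ΔG > 0, so the forward reaction is non-spontaneous (proceeds in reverse).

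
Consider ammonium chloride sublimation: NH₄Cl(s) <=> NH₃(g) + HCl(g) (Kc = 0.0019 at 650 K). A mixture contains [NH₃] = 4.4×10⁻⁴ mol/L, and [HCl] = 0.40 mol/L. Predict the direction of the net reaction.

in the forward direction

(NH₄Cl is a pure solid — omitted from Qc.)
Qc = [NH₃]·[HCl] = (4.4×10⁻⁴)·(0.40) = 1.8×10⁻⁴
Qc = 1.8×10⁻⁴ < Kc = 0.0019, so the forward reaction proceeds.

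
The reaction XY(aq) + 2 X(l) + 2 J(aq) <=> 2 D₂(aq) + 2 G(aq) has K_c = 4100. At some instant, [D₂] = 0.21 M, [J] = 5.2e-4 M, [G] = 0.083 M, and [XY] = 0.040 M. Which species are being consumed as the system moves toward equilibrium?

(X is a pure liquid — omitted from Q_c.)
Q_c = [D₂]²·[G]² / ([XY]·[J]²) = (0.21)²·(0.083)² / ((0.040)·(5.2e-4)²) = 28000
Q_c = 28000 > K_c = 4100: net reverse reaction.

D₂, G (products)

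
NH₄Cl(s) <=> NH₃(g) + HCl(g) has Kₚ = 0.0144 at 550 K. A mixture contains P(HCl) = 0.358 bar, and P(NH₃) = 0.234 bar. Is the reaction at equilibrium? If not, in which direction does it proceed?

in the reverse direction

(NH₄Cl is a pure solid — omitted from Qₚ.)
Qₚ = P(NH₃)·P(HCl) = (0.234)·(0.358) = 0.0838
Qₚ = 0.0838 > Kₚ = 0.0144, so the reverse reaction proceeds.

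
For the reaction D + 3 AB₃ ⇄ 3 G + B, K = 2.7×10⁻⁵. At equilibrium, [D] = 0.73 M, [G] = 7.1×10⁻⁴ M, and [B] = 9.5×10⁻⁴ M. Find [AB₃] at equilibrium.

[AB₃] = 0.0026 M

At equilibrium, K = [G]³·[B] / ([D]·[AB₃]³) = 2.7×10⁻⁵.
(7.1×10⁻⁴)³·(9.5×10⁻⁴) / ((0.73)·([AB₃])³) = 2.7×10⁻⁵
[AB₃]³ = 1.73×10⁻⁸ ⇒ [AB₃] = 0.0026 M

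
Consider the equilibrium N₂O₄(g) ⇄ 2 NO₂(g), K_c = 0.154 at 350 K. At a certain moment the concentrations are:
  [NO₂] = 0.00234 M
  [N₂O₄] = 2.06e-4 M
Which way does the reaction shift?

toward products

Q_c = [NO₂]² / [N₂O₄] = (0.00234)² / (2.06e-4) = 0.0266
Q_c = 0.0266 < K_c = 0.154, so the forward reaction proceeds.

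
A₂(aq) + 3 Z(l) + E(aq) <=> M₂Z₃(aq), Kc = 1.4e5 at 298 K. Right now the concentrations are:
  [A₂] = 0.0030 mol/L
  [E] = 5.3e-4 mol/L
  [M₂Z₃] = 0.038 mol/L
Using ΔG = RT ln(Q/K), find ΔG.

ΔG = -4.38 kJ/mol

(Z is a pure liquid — omitted from Qc.)
Qc = [M₂Z₃] / ([A₂]·[E]) = (0.038) / ((0.0030)·(5.3e-4)) = 23900
ΔG = RT ln(Qc/Kc) = (8.314 J mol⁻¹ K⁻¹)(298 K) × ln(23900/1.4e5)
   = (2.478 kJ/mol)(-1.768) = -4.38 kJ/mol
ΔG < 0, so the forward reaction is spontaneous (proceeds forward).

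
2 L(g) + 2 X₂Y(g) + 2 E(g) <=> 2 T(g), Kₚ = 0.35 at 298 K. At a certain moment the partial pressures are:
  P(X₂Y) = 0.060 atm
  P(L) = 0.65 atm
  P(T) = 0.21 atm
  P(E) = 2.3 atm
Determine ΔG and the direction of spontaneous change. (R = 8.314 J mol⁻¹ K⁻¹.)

Qₚ = P(T)² / (P(L)²·P(X₂Y)²·P(E)²) = (0.21)² / ((0.65)²·(0.060)²·(2.3)²) = 5.48
ΔG = RT ln(Qₚ/Kₚ) = (8.314 J mol⁻¹ K⁻¹)(298 K) × ln(5.48/0.35)
   = (2.478 kJ/mol)(2.751) = 6.82 kJ/mol
ΔG > 0, so the forward reaction is non-spontaneous (proceeds in reverse).

ΔG = 6.82 kJ/mol; the forward reaction is non-spontaneous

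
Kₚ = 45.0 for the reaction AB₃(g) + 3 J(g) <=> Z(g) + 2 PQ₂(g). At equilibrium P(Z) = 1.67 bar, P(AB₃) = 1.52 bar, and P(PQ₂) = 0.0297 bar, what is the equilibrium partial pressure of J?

At equilibrium, Kₚ = P(Z)·P(PQ₂)² / (P(AB₃)·P(J)³) = 45.0.
(1.67)·(0.0297)² / ((1.52)·(P(J))³) = 45.0
P(J)³ = 2.15×10⁻⁵ ⇒ P(J) = 0.0278 bar

P(J) = 0.0278 bar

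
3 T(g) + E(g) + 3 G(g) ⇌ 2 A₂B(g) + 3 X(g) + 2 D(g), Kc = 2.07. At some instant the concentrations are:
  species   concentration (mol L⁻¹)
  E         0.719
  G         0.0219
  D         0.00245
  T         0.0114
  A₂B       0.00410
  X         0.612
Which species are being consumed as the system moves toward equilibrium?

none (at equilibrium)

Qc = [A₂B]²·[X]³·[D]² / ([T]³·[E]·[G]³) = (0.00410)²·(0.612)³·(0.00245)² / ((0.0114)³·(0.719)·(0.0219)³) = 2.07
Qc = 2.07 = Kc; the system is at equilibrium.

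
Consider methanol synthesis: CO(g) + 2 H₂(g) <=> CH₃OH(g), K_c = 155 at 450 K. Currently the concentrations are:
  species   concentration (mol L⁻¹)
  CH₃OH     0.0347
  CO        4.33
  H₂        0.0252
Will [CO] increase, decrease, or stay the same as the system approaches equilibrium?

Q_c = [CH₃OH] / ([CO]·[H₂]²) = (0.0347) / ((4.33)·(0.0252)²) = 12.6
Q_c = 12.6 < K_c = 155: net forward reaction.
CO is a reactant, so it decreases.

decrease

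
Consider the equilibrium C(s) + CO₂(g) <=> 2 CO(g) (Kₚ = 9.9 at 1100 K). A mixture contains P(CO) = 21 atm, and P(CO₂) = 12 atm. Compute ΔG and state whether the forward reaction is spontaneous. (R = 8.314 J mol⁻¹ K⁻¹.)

(C is a pure solid — omitted from Qₚ.)
Qₚ = P(CO)² / P(CO₂) = (21)² / (12) = 36.7
ΔG = RT ln(Qₚ/Kₚ) = (8.314 J mol⁻¹ K⁻¹)(1100 K) × ln(36.7/9.9)
   = (9.145 kJ/mol)(1.310) = 12.0 kJ/mol
ΔG > 0, so the forward reaction is non-spontaneous (proceeds in reverse).

ΔG = 12.0 kJ/mol; the forward reaction is non-spontaneous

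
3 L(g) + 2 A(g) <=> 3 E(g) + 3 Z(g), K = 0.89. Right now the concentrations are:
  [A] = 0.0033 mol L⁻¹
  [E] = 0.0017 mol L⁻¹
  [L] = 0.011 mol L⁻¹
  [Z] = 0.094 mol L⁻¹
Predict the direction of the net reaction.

Q = [E]³·[Z]³ / ([L]³·[A]²) = (0.0017)³·(0.094)³ / ((0.011)³·(0.0033)²) = 0.28
Q = 0.28 < K = 0.89, so the forward reaction proceeds.

forward (toward products)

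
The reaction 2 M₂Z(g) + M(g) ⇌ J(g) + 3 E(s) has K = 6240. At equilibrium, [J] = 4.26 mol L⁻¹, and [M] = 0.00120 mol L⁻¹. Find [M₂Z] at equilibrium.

[M₂Z] = 0.754 mol L⁻¹

(E is a pure solid — omitted from K.)
At equilibrium, K = [J] / ([M₂Z]²·[M]) = 6240.
(4.26) / (([M₂Z])²·(0.00120)) = 6240
[M₂Z]² = 0.569 ⇒ [M₂Z] = 0.754 mol L⁻¹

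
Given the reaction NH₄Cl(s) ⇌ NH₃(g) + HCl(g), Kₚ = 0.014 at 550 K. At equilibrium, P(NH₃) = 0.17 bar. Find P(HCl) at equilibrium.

(NH₄Cl is a pure solid — omitted from Kₚ.)
At equilibrium, Kₚ = P(NH₃)·P(HCl) = 0.014.
(0.17)·(P(HCl)) = 0.014
P(HCl) = 0.0824 = 0.082 bar

P(HCl) = 0.082 bar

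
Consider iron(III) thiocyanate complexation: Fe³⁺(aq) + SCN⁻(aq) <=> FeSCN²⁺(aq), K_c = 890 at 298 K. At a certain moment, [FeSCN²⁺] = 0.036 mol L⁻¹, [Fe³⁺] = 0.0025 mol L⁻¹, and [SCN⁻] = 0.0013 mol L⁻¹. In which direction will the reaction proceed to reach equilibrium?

Q_c = [FeSCN²⁺] / ([Fe³⁺]·[SCN⁻]) = (0.036) / ((0.0025)·(0.0013)) = 11000
Q_c = 11000 > K_c = 890, so the reverse reaction proceeds.

reverse (toward reactants)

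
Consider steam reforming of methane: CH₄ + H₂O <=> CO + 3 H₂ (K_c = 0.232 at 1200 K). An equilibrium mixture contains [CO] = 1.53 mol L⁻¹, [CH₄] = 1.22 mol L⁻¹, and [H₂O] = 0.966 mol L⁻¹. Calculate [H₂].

[H₂] = 0.563 mol L⁻¹

At equilibrium, K_c = [CO]·[H₂]³ / ([CH₄]·[H₂O]) = 0.232.
(1.53)·([H₂])³ / ((1.22)·(0.966)) = 0.232
[H₂]³ = 0.179 ⇒ [H₂] = 0.563 mol L⁻¹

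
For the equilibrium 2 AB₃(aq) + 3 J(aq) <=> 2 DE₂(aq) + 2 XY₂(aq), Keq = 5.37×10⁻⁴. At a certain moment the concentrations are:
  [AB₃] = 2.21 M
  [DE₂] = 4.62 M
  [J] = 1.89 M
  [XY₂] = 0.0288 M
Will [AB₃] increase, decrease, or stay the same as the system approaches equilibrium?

stay the same

Q = [DE₂]²·[XY₂]² / ([AB₃]²·[J]³) = (4.62)²·(0.0288)² / ((2.21)²·(1.89)³) = 5.37×10⁻⁴
Q = 5.37×10⁻⁴ = Keq; the system is at equilibrium.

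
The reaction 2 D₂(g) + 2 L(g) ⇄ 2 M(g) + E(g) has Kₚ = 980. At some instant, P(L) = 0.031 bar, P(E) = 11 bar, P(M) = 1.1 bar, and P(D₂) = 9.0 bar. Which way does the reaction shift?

to the right

Qₚ = P(M)²·P(E) / (P(D₂)²·P(L)²) = (1.1)²·(11) / ((9.0)²·(0.031)²) = 170
Qₚ = 170 < Kₚ = 980, so the forward reaction proceeds.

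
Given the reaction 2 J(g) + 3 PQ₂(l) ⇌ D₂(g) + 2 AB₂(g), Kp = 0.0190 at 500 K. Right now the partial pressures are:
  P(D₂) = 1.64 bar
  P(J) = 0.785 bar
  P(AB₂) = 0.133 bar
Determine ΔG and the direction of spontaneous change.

ΔG = 3.77 kJ/mol; the forward reaction is non-spontaneous

(PQ₂ is a pure liquid — omitted from Qp.)
Qp = P(D₂)·P(AB₂)² / P(J)² = (1.64)·(0.133)² / (0.785)² = 0.0471
ΔG = RT ln(Qp/Kp) = (8.314 J mol⁻¹ K⁻¹)(500 K) × ln(0.0471/0.0190)
   = (4.157 kJ/mol)(0.9078) = 3.77 kJ/mol
ΔG > 0, so the forward reaction is non-spontaneous (proceeds in reverse).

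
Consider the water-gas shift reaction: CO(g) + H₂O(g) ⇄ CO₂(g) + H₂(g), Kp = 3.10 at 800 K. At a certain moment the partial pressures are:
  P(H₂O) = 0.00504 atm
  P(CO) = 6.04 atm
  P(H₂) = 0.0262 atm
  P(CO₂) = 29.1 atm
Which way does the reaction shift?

Qp = P(CO₂)·P(H₂) / (P(CO)·P(H₂O)) = (29.1)·(0.0262) / ((6.04)·(0.00504)) = 25.0
Qp = 25.0 > Kp = 3.10, so the reverse reaction proceeds.

reverse (toward reactants)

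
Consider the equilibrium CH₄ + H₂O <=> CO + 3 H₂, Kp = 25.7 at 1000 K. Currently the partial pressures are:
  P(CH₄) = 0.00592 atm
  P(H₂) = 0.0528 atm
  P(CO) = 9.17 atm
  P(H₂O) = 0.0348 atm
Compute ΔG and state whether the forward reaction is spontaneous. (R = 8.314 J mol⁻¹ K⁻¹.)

ΔG = -11.4 kJ/mol; the forward reaction is spontaneous

Qp = P(CO)·P(H₂)³ / (P(CH₄)·P(H₂O)) = (9.17)·(0.0528)³ / ((0.00592)·(0.0348)) = 6.55
ΔG = RT ln(Qp/Kp) = (8.314 J mol⁻¹ K⁻¹)(1000 K) × ln(6.55/25.7)
   = (8.314 kJ/mol)(-1.367) = -11.4 kJ/mol
ΔG < 0, so the forward reaction is spontaneous (proceeds forward).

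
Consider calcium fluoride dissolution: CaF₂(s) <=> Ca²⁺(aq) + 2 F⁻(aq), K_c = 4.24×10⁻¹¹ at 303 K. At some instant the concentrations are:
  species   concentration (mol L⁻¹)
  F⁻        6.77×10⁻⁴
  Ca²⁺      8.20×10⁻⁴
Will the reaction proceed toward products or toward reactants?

(CaF₂ is a pure solid — omitted from Q_c.)
Q_c = [Ca²⁺]·[F⁻]² = (8.20×10⁻⁴)·(6.77×10⁻⁴)² = 3.76×10⁻¹⁰
Q_c = 3.76×10⁻¹⁰ > K_c = 4.24×10⁻¹¹, so the reverse reaction proceeds.

to the left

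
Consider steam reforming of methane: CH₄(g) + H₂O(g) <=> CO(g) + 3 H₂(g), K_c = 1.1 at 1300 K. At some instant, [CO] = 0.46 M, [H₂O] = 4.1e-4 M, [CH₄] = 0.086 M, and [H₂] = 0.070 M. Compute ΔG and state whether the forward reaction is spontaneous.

ΔG = 15.2 kJ/mol; the forward reaction is non-spontaneous

Q_c = [CO]·[H₂]³ / ([CH₄]·[H₂O]) = (0.46)·(0.070)³ / ((0.086)·(4.1e-4)) = 4.47
ΔG = RT ln(Q_c/K_c) = (8.314 J mol⁻¹ K⁻¹)(1300 K) × ln(4.47/1.1)
   = (10.81 kJ/mol)(1.402) = 15.2 kJ/mol
ΔG > 0, so the forward reaction is non-spontaneous (proceeds in reverse).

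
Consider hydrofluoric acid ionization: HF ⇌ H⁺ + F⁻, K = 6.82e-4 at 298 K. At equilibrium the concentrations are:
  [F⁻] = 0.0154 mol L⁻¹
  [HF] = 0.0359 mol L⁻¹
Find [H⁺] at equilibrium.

[H⁺] = 0.00159 mol L⁻¹

At equilibrium, K = [H⁺]·[F⁻] / [HF] = 6.82e-4.
([H⁺])·(0.0154) / (0.0359) = 6.82e-4
[H⁺] = 0.00159 mol L⁻¹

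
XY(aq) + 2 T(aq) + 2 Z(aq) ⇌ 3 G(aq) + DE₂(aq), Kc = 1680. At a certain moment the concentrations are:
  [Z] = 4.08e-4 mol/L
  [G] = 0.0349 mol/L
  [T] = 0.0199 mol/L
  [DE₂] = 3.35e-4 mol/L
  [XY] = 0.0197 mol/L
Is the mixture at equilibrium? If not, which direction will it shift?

no; Q > K, reaction proceeds in reverse

Qc = [G]³·[DE₂] / ([XY]·[T]²·[Z]²) = (0.0349)³·(3.35e-4) / ((0.0197)·(0.0199)²·(4.08e-4)²) = 11000
Qc = 11000 > Kc = 1680: net reverse reaction.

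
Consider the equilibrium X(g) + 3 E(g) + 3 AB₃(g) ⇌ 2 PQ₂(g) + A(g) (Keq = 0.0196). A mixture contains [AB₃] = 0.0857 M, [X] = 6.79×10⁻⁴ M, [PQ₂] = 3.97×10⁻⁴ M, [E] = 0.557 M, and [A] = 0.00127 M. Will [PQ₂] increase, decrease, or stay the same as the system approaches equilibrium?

Q = [PQ₂]²·[A] / ([X]·[E]³·[AB₃]³) = (3.97×10⁻⁴)²·(0.00127) / ((6.79×10⁻⁴)·(0.557)³·(0.0857)³) = 0.00271
Q = 0.00271 < Keq = 0.0196: net forward reaction.
PQ₂ is a product, so it increases.

increase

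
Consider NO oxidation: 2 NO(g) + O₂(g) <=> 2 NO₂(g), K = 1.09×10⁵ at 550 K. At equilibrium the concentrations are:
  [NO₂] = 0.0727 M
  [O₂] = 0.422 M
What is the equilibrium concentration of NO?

[NO] = 3.39×10⁻⁴ M

At equilibrium, K = [NO₂]² / ([NO]²·[O₂]) = 1.09×10⁵.
(0.0727)² / (([NO])²·(0.422)) = 1.09×10⁵
[NO]² = 1.15×10⁻⁷ ⇒ [NO] = 3.39×10⁻⁴ M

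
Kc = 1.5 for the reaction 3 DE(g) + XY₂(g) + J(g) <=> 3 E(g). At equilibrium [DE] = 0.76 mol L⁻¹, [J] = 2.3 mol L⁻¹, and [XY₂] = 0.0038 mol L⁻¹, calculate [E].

[E] = 0.18 mol L⁻¹

At equilibrium, Kc = [E]³ / ([DE]³·[XY₂]·[J]) = 1.5.
([E])³ / ((0.76)³·(0.0038)·(2.3)) = 1.5
[E]³ = 0.00575 ⇒ [E] = 0.18 mol L⁻¹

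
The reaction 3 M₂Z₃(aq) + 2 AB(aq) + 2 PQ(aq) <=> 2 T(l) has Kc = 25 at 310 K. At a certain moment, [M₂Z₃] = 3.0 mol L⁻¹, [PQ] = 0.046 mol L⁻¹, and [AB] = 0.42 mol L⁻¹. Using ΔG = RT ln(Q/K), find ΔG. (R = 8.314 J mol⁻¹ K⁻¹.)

ΔG = 3.55 kJ/mol

(T is a pure liquid — omitted from Qc.)
Qc = 1 / ([M₂Z₃]³·[AB]²·[PQ]²) = 1 / ((3.0)³·(0.42)²·(0.046)²) = 99.2
ΔG = RT ln(Qc/Kc) = (8.314 J mol⁻¹ K⁻¹)(310 K) × ln(99.2/25)
   = (2.577 kJ/mol)(1.378) = 3.55 kJ/mol
ΔG > 0, so the forward reaction is non-spontaneous (proceeds in reverse).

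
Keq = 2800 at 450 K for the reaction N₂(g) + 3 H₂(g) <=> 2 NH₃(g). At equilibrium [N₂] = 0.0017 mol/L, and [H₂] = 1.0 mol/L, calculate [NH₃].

[NH₃] = 2.2 mol/L

At equilibrium, Keq = [NH₃]² / ([N₂]·[H₂]³) = 2800.
([NH₃])² / ((0.0017)·(1.0)³) = 2800
[NH₃]² = 4.76 ⇒ [NH₃] = 2.2 mol/L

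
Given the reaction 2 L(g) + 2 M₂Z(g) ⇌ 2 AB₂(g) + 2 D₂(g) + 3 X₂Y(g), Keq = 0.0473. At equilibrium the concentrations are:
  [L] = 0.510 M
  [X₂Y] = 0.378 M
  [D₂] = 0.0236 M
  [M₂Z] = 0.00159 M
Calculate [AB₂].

[AB₂] = 0.0322 M

At equilibrium, Keq = [AB₂]²·[D₂]²·[X₂Y]³ / ([L]²·[M₂Z]²) = 0.0473.
([AB₂])²·(0.0236)²·(0.378)³ / ((0.510)²·(0.00159)²) = 0.0473
[AB₂]² = 0.00103 ⇒ [AB₂] = 0.0322 M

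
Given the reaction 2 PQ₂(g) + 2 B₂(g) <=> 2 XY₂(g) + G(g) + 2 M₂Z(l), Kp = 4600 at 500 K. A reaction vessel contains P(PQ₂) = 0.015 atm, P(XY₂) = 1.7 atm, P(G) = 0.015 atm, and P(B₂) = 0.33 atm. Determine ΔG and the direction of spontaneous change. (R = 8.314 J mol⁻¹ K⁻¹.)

(M₂Z is a pure liquid — omitted from Qp.)
Qp = P(XY₂)²·P(G) / (P(PQ₂)²·P(B₂)²) = (1.7)²·(0.015) / ((0.015)²·(0.33)²) = 1770
ΔG = RT ln(Qp/Kp) = (8.314 J mol⁻¹ K⁻¹)(500 K) × ln(1770/4600)
   = (4.157 kJ/mol)(-0.9551) = -3.97 kJ/mol
ΔG < 0, so the forward reaction is spontaneous (proceeds forward).

ΔG = -3.97 kJ/mol; the forward reaction is spontaneous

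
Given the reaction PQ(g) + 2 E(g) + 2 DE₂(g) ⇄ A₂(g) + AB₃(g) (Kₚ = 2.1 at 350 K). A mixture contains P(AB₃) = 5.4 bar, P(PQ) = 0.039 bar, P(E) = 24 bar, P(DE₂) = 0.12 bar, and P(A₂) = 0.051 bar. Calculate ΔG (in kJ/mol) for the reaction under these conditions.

ΔG = -2.63 kJ/mol

Qₚ = P(A₂)·P(AB₃) / (P(PQ)·P(E)²·P(DE₂)²) = (0.051)·(5.4) / ((0.039)·(24)²·(0.12)²) = 0.851
ΔG = RT ln(Qₚ/Kₚ) = (8.314 J mol⁻¹ K⁻¹)(350 K) × ln(0.851/2.1)
   = (2.910 kJ/mol)(-0.9033) = -2.63 kJ/mol
ΔG < 0, so the forward reaction is spontaneous (proceeds forward).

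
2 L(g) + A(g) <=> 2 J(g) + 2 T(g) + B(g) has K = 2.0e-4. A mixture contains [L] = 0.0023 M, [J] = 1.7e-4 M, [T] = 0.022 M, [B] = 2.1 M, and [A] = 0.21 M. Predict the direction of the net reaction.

to the right

Q = [J]²·[T]²·[B] / ([L]²·[A]) = (1.7e-4)²·(0.022)²·(2.1) / ((0.0023)²·(0.21)) = 2.6e-5
Q = 2.6e-5 < K = 2.0e-4, so the forward reaction proceeds.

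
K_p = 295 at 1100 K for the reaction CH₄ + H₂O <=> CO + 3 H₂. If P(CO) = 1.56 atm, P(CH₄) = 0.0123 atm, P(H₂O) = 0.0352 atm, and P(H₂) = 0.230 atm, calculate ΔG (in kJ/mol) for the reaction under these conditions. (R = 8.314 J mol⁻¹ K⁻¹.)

Q_p = P(CO)·P(H₂)³ / (P(CH₄)·P(H₂O)) = (1.56)·(0.230)³ / ((0.0123)·(0.0352)) = 43.8
ΔG = RT ln(Q_p/K_p) = (8.314 J mol⁻¹ K⁻¹)(1100 K) × ln(43.8/295)
   = (9.145 kJ/mol)(-1.907) = -17.4 kJ/mol
ΔG < 0, so the forward reaction is spontaneous (proceeds forward).

ΔG = -17.4 kJ/mol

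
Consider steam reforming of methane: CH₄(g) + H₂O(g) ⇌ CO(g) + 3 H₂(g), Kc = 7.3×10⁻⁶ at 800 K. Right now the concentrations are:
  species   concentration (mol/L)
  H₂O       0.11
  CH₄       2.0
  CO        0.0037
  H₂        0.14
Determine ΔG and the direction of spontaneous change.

ΔG = 12.3 kJ/mol; the forward reaction is non-spontaneous

Qc = [CO]·[H₂]³ / ([CH₄]·[H₂O]) = (0.0037)·(0.14)³ / ((2.0)·(0.11)) = 4.61×10⁻⁵
ΔG = RT ln(Qc/Kc) = (8.314 J mol⁻¹ K⁻¹)(800 K) × ln(4.61×10⁻⁵/7.3×10⁻⁶)
   = (6.651 kJ/mol)(1.843) = 12.3 kJ/mol
ΔG > 0, so the forward reaction is non-spontaneous (proceeds in reverse).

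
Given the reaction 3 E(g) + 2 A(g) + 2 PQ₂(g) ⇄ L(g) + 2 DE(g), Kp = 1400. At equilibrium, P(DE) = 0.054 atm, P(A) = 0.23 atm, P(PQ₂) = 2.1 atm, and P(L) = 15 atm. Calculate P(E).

P(E) = 0.051 atm

At equilibrium, Kp = P(L)·P(DE)² / (P(E)³·P(A)²·P(PQ₂)²) = 1400.
(15)·(0.054)² / ((P(E))³·(0.23)²·(2.1)²) = 1400
P(E)³ = 1.34×10⁻⁴ ⇒ P(E) = 0.051 atm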